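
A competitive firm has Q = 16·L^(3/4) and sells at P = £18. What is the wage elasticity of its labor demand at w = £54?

ε = -4

MP_L = (3/4)·16·L^(-1/4), so P·MP_L = w gives 216·L^(-1/4) = w.
Solving, L(w) = (216/w)^(4). This is a constant-elasticity form: L ∝ w^(−4), so ε = −4.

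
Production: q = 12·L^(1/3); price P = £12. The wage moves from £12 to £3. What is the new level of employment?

From P·MP_L = w with MP_L = 4·L^(-2/3), the labor demand is L(w) = (48/w)^(3/2).
At w = 12: L = 8. At w = 3: L = 64.

L* = 64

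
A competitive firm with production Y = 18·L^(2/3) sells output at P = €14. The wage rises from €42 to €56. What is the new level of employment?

From P·MP_L = w with MP_L = 12·L^(-1/3), the labor demand is L(w) = (168/w)^(3).
At w = 42: L = 64. At w = 56: L = 27.

L* = 27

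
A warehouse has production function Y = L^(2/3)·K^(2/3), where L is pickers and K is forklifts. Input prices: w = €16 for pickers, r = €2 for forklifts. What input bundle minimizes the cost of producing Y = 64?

Cost minimization requires the marginal rate of technical substitution to equal the input-price ratio: MP_L/MP_K = w/r.
Here MP_L/MP_K = (2/3)·(K/L)/(2/3) = (K/L). Setting this equal to 16/2 = 8 gives K = 8L.
Substituting into Y = 64: L^(2/3)·(8L)^(2/3) = 64.
Solving, L = 8 and K = 64.

L* = 8, K* = 64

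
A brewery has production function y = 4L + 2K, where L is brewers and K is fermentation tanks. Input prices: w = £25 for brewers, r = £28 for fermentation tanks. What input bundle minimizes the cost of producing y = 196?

L* = 49, K* = 0

The inputs are perfect substitutes, so the firm uses whichever has the lower cost per unit of output.
Cost per unit of output via L is w/4 = 6.25; via K it is r/2 = 14. L is cheaper.
Producing y = 196 with L alone: L = 49, K = 0.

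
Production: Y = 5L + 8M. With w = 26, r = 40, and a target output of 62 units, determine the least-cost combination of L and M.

L* = 0, M* = 7.75

The inputs are perfect substitutes, so the firm uses whichever has the lower cost per unit of output.
Cost per unit of output via L is w/5 = 5.2; via M it is r/8 = 5. M is cheaper.
Producing Y = 62 with M alone: L = 0, M = 7.75.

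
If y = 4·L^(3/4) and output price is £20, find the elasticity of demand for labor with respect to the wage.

ε = -4

MP_L = (3/4)·4·L^(-1/4), so P·MP_L = w gives 60·L^(-1/4) = w.
Solving, L(w) = (60/w)^(4). This is a constant-elasticity form: L ∝ w^(−4), so ε = −4.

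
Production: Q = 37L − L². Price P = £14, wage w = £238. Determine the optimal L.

The marginal product of L is MP_L = 37 − 2L.
A price-taking firm hires until the value of the marginal product equals the wage: P·MP_L = w, so 14·(37 − 2L) = 238.
Then 37 − 2L = 17, giving L = 10.

L* = 10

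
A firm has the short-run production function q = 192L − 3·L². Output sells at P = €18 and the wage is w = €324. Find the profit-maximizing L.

The marginal product of L is MP_L = 192 − 6L.
A price-taking firm hires until the value of the marginal product equals the wage: P·MP_L = w, so 18·(192 − 6L) = 324.
Then 192 − 6L = 18, giving L = 29.

L* = 29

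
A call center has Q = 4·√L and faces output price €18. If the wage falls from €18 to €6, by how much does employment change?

ΔL = 32

From P·MP_L = w with MP_L = 2·L^(-1/2), the labor demand is L(w) = (36/w)^(2).
At w = 18: L = 4. At w = 6: L = 36.
ΔL = 36 − 4 = 32.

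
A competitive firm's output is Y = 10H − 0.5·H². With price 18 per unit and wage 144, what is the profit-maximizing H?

The marginal product of H is MP_H = 10 − H.
A price-taking firm hires until the value of the marginal product equals the wage: P·MP_H = w, so 18·(10 − H) = 144.
Then 10 − H = 8, giving H = 2.

H* = 2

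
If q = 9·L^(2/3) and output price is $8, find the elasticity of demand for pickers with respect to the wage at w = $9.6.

MP_L = (2/3)·9·L^(-1/3), so P·MP_L = w gives 48·L^(-1/3) = w.
Solving, L(w) = (48/w)^(3). This is a constant-elasticity form: L ∝ w^(−3), so ε = −3.

ε = -3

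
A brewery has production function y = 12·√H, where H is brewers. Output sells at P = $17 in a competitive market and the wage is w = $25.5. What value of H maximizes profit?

MP_H = (1/2)·12·H^(-1/2) = 6·H^(-1/2).
Profit maximization for a price taker requires P·MP_H = w: 17·6·H^(-1/2) = 25.5.
So H^(-1/2) = 0.25, which gives H = 16.

H* = 16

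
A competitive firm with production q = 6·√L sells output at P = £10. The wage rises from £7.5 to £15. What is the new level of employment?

L* = 4

From P·MP_L = w with MP_L = 3·L^(-1/2), the labor demand is L(w) = (30/w)^(2).
At w = 7.5: L = 16. At w = 15: L = 4.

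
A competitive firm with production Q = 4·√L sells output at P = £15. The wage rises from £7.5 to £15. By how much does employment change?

ΔL = -12

From P·MP_L = w with MP_L = 2·L^(-1/2), the labor demand is L(w) = (30/w)^(2).
At w = 7.5: L = 16. At w = 15: L = 4.
ΔL = 4 − 16 = -12.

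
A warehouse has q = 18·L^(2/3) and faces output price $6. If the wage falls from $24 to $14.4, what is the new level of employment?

From P·MP_L = w with MP_L = 12·L^(-1/3), the labor demand is L(w) = (72/w)^(3).
At w = 24: L = 27. At w = 14.4: L = 125.

L* = 125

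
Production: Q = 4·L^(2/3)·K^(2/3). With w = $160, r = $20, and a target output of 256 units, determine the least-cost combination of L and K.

Cost minimization requires the marginal rate of technical substitution to equal the input-price ratio: MP_L/MP_K = w/r.
Here MP_L/MP_K = (2/3)·(K/L)/(2/3) = (K/L). Setting this equal to 160/20 = 8 gives K = 8L.
Substituting into Q = 256: 4·L^(2/3)·(8L)^(2/3) = 256.
Solving, L = 8 and K = 64.

L* = 8, K* = 64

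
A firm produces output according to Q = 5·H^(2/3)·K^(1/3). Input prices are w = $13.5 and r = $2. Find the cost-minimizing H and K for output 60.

Cost minimization requires the marginal rate of technical substitution to equal the input-price ratio: MP_H/MP_K = w/r.
Here MP_H/MP_K = (2/3)·(K/H)/(1/3) = 2·(K/H). Setting this equal to 13.5/2 = 6.75 gives K = 3.375H.
Substituting into Q = 60: 5·H^(2/3)·(3.375H)^(1/3) = 60.
Solving, H = 8 and K = 27.

H* = 8, K* = 27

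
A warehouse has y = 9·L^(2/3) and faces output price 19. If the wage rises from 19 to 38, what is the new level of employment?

L* = 27

From P·MP_L = w with MP_L = 6·L^(-1/3), the labor demand is L(w) = (114/w)^(3).
At w = 19: L = 216. At w = 38: L = 27.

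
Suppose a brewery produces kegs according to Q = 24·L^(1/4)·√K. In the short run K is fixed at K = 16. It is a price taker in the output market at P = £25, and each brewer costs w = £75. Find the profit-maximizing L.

With K = 16, MP_L = (1/4)·24·L^(-3/4)·16^(1/2) = 24·L^(-3/4).
Profit maximization for a price taker requires P·MP_L = w: 25·24·L^(-3/4) = 75.
So L^(-3/4) = 0.125, which gives L = 16.

L* = 16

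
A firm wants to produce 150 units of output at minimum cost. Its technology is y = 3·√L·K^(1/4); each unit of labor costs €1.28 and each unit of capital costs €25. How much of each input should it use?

Cost minimization requires the marginal rate of technical substitution to equal the input-price ratio: MP_L/MP_K = w/r.
Here MP_L/MP_K = (1/2)·(K/L)/(1/4) = 2·(K/L). Setting this equal to 1.28/25 = 0.0512 gives K = 0.0256L.
Substituting into y = 150: 3·L^(1/2)·(0.0256L)^(1/4) = 150.
Solving, L = 625 and K = 16.

L* = 625, K* = 16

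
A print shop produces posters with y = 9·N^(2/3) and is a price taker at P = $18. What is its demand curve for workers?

MP_N = (2/3)·9·N^(-1/3) = 6·N^(-1/3).
Setting P·MP_N = w: 108·N^(-1/3) = w.
Solving for N: N^(-1/3) = w/108, so N = (108/w)^(3).

N(w) = 1259712/w³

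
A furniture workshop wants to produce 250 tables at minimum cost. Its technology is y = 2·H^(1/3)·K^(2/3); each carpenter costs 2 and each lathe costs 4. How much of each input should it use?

Cost minimization requires the marginal rate of technical substitution to equal the input-price ratio: MP_H/MP_K = w/r.
Here MP_H/MP_K = (1/3)·(K/H)/(2/3) = 0.5·(K/H). Setting this equal to 2/4 = 0.5 gives K = H.
Substituting into y = 250: 2·H^(1/3)·(H)^(2/3) = 250.
Solving, H = 125 and K = 125.

H* = 125, K* = 125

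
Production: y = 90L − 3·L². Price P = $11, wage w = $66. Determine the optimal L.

The marginal product of L is MP_L = 90 − 6L.
A price-taking firm hires until the value of the marginal product equals the wage: P·MP_L = w, so 11·(90 − 6L) = 66.
Then 90 − 6L = 6, giving L = 14.

L* = 14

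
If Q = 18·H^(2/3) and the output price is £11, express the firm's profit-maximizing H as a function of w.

MP_H = (2/3)·18·H^(-1/3) = 12·H^(-1/3).
Setting P·MP_H = w: 132·H^(-1/3) = w.
Solving for H: H^(-1/3) = w/132, so H = (132/w)^(3).

H(w) = 2299968/w³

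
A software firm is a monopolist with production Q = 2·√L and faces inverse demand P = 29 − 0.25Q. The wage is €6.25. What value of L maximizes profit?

Marginal revenue from the inverse demand is MR = 29 − 0.5Q.
The marginal product is MP_L = L^(-1/2).
A monopolist hires until marginal revenue product equals the wage: MR·MP_L = w.
At L, Q = 2·√L. Substituting and solving: (29 − √L)·L^(-1/2) = 6.25 gives L = 16.

L* = 16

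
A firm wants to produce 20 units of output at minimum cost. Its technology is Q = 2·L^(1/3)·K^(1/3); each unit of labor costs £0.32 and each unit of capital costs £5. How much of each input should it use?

Cost minimization requires the marginal rate of technical substitution to equal the input-price ratio: MP_L/MP_K = w/r.
Here MP_L/MP_K = (1/3)·(K/L)/(1/3) = (K/L). Setting this equal to 0.32/5 = 0.064 gives K = 0.064L.
Substituting into Q = 20: 2·L^(1/3)·(0.064L)^(1/3) = 20.
Solving, L = 125 and K = 8.

L* = 125, K* = 8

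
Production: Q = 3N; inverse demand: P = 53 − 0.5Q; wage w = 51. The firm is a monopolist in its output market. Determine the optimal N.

N* = 12

Marginal revenue from the inverse demand is MR = 53 − Q.
The marginal product is MP_N = 3.
A monopolist hires until marginal revenue product equals the wage: MR·MP_N = w.
(53 − 3N)·3 = 51, so N = 12.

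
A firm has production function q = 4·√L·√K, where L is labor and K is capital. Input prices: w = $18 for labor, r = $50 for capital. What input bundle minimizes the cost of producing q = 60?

Cost minimization requires the marginal rate of technical substitution to equal the input-price ratio: MP_L/MP_K = w/r.
Here MP_L/MP_K = (1/2)·(K/L)/(1/2) = (K/L). Setting this equal to 18/50 = 0.36 gives K = 0.36L.
Substituting into q = 60: 4·L^(1/2)·(0.36L)^(1/2) = 60.
Solving, L = 25 and K = 9.

L* = 25, K* = 9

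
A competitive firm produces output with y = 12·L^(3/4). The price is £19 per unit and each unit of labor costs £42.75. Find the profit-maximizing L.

L* = 256

MP_L = (3/4)·12·L^(-1/4) = 9·L^(-1/4).
Profit maximization for a price taker requires P·MP_L = w: 19·9·L^(-1/4) = 42.75.
So L^(-1/4) = 0.25, which gives L = 256.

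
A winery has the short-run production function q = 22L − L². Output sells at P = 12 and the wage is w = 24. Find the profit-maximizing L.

L* = 10

The marginal product of L is MP_L = 22 − 2L.
A price-taking firm hires until the value of the marginal product equals the wage: P·MP_L = w, so 12·(22 − 2L) = 24.
Then 22 − 2L = 2, giving L = 10.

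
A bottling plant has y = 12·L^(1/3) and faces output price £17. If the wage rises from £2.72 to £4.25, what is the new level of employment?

From P·MP_L = w with MP_L = 4·L^(-2/3), the labor demand is L(w) = (68/w)^(3/2).
At w = 2.72: L = 125. At w = 4.25: L = 64.

L* = 64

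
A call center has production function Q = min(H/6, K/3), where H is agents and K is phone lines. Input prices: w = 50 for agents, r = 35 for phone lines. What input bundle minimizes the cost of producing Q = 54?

H* = 324, K* = 162

With a fixed-proportions technology, the cost-minimizing bundle uses no slack in either input: H/6 = K/3 = Q.
So H = 6·54 = 324 and K = 3·54 = 162.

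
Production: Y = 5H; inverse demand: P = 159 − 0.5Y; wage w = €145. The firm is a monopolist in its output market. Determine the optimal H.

Marginal revenue from the inverse demand is MR = 159 − Y.
The marginal product is MP_H = 5.
A monopolist hires until marginal revenue product equals the wage: MR·MP_H = w.
(159 − 5H)·5 = 145, so H = 26.

H* = 26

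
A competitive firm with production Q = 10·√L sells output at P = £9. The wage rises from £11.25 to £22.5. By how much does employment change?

From P·MP_L = w with MP_L = 5·L^(-1/2), the labor demand is L(w) = (45/w)^(2).
At w = 11.25: L = 16. At w = 22.5: L = 4.
ΔL = 4 − 16 = -12.

ΔL = -12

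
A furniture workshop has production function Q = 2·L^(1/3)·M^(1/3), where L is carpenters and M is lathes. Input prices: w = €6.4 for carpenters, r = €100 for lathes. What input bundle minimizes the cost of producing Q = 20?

Cost minimization requires the marginal rate of technical substitution to equal the input-price ratio: MP_L/MP_M = w/r.
Here MP_L/MP_M = (1/3)·(M/L)/(1/3) = (M/L). Setting this equal to 6.4/100 = 0.064 gives M = 0.064L.
Substituting into Q = 20: 2·L^(1/3)·(0.064L)^(1/3) = 20.
Solving, L = 125 and M = 8.

L* = 125, M* = 8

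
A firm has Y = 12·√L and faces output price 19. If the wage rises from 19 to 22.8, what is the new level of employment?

L* = 25

From P·MP_L = w with MP_L = 6·L^(-1/2), the labor demand is L(w) = (114/w)^(2).
At w = 19: L = 36. At w = 22.8: L = 25.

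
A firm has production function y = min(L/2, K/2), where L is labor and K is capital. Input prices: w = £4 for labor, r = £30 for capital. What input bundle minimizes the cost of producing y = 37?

L* = 74, K* = 74

With a fixed-proportions technology, the cost-minimizing bundle uses no slack in either input: L/2 = K/2 = y.
So L = 2·37 = 74 and K = 2·37 = 74.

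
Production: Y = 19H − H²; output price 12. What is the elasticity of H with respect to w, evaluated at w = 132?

ε = -1.375

From P·MP_H = w with MP_H = 19 − 2H, labor demand is H(w) = (19 − w/12)/2.
dH/dw = −1/(24) = -1/24.
At w = 132, H = 4, so ε = (dH/dw)·(w/H) = (-1/24)·(132/4) = -1.375.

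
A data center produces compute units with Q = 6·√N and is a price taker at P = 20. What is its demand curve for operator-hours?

MP_N = (1/2)·6·N^(-1/2) = 3·N^(-1/2).
Setting P·MP_N = w: 60·N^(-1/2) = w.
Solving for N: N^(-1/2) = w/60, so N = (60/w)^(2).

N(w) = 3600/w²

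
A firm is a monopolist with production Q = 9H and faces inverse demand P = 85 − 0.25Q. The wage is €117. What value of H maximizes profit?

H* = 16

Marginal revenue from the inverse demand is MR = 85 − 0.5Q.
The marginal product is MP_H = 9.
A monopolist hires until marginal revenue product equals the wage: MR·MP_H = w.
(85 − 4.5H)·9 = 117, so H = 16.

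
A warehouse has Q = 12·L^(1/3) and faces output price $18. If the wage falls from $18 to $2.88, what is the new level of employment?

L* = 125

From P·MP_L = w with MP_L = 4·L^(-2/3), the labor demand is L(w) = (72/w)^(3/2).
At w = 18: L = 8. At w = 2.88: L = 125.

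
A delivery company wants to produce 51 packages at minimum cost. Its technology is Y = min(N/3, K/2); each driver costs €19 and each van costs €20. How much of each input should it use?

N* = 153, K* = 102

With a fixed-proportions technology, the cost-minimizing bundle uses no slack in either input: N/3 = K/2 = Y.
So N = 3·51 = 153 and K = 2·51 = 102.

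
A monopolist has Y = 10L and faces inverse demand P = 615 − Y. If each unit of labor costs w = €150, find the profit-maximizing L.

Marginal revenue from the inverse demand is MR = 615 − 2Y.
The marginal product is MP_L = 10.
A monopolist hires until marginal revenue product equals the wage: MR·MP_L = w.
(615 − 20L)·10 = 150, so L = 30.

L* = 30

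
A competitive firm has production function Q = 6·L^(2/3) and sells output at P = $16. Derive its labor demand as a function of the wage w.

MP_L = (2/3)·6·L^(-1/3) = 4·L^(-1/3).
Setting P·MP_L = w: 64·L^(-1/3) = w.
Solving for L: L^(-1/3) = w/64, so L = (64/w)^(3).

L(w) = 262144/w³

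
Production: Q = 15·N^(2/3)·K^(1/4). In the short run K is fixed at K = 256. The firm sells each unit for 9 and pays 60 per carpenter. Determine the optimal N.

With K = 256, MP_N = (2/3)·15·N^(-1/3)·256^(1/4) = 40·N^(-1/3).
Profit maximization for a price taker requires P·MP_N = w: 9·40·N^(-1/3) = 60.
So N^(-1/3) = 1/6, which gives N = 216.

N* = 216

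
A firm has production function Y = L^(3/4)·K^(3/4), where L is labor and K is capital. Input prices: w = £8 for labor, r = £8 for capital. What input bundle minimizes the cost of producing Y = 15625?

Cost minimization requires the marginal rate of technical substitution to equal the input-price ratio: MP_L/MP_K = w/r.
Here MP_L/MP_K = (3/4)·(K/L)/(3/4) = (K/L). Setting this equal to 8/8 = 1 gives K = L.
Substituting into Y = 15625: L^(3/4)·(L)^(3/4) = 15625.
Solving, L = 625 and K = 625.

L* = 625, K* = 625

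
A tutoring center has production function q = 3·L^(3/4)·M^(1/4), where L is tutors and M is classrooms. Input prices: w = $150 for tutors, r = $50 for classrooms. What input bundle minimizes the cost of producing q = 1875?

L* = 625, M* = 625

Cost minimization requires the marginal rate of technical substitution to equal the input-price ratio: MP_L/MP_M = w/r.
Here MP_L/MP_M = (3/4)·(M/L)/(1/4) = 3·(M/L). Setting this equal to 150/50 = 3 gives M = L.
Substituting into q = 1875: 3·L^(3/4)·(L)^(1/4) = 1875.
Solving, L = 625 and M = 625.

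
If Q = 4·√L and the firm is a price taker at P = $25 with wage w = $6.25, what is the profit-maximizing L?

L* = 64

MP_L = (1/2)·4·L^(-1/2) = 2·L^(-1/2).
Profit maximization for a price taker requires P·MP_L = w: 25·2·L^(-1/2) = 6.25.
So L^(-1/2) = 0.125, which gives L = 64.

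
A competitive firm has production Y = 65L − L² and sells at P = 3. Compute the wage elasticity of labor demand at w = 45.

From P·MP_L = w with MP_L = 65 − 2L, labor demand is L(w) = (65 − w/3)/2.
dL/dw = −1/(6) = -1/6.
At w = 45, L = 25, so ε = (dL/dw)·(w/L) = (-1/6)·(45/25) = -0.3.

ε = -0.3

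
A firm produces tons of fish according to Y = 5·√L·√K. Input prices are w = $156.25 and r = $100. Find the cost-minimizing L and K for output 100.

L* = 16, K* = 25

Cost minimization requires the marginal rate of technical substitution to equal the input-price ratio: MP_L/MP_K = w/r.
Here MP_L/MP_K = (1/2)·(K/L)/(1/2) = (K/L). Setting this equal to 156.25/100 = 1.5625 gives K = 1.5625L.
Substituting into Y = 100: 5·L^(1/2)·(1.5625L)^(1/2) = 100.
Solving, L = 16 and K = 25.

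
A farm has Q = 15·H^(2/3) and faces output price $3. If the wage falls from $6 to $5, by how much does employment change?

ΔH = 91

From P·MP_H = w with MP_H = 10·H^(-1/3), the labor demand is H(w) = (30/w)^(3).
At w = 6: H = 125. At w = 5: H = 216.
ΔH = 216 − 125 = 91.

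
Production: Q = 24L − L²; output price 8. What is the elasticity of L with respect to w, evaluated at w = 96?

ε = -1

From P·MP_L = w with MP_L = 24 − 2L, labor demand is L(w) = (24 − w/8)/2.
dL/dw = −1/(16) = -0.0625.
At w = 96, L = 6, so ε = (dL/dw)·(w/L) = (-0.0625)·(96/6) = -1.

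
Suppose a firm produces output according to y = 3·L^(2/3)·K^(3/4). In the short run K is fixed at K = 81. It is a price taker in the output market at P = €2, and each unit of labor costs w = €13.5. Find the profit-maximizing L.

L* = 512

With K = 81, MP_L = (2/3)·3·L^(-1/3)·81^(3/4) = 54·L^(-1/3).
Profit maximization for a price taker requires P·MP_L = w: 2·54·L^(-1/3) = 13.5.
So L^(-1/3) = 0.125, which gives L = 512.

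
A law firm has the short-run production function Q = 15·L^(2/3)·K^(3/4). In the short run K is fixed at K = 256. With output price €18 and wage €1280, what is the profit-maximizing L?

With K = 256, MP_L = (2/3)·15·L^(-1/3)·256^(3/4) = 640·L^(-1/3).
Profit maximization for a price taker requires P·MP_L = w: 18·640·L^(-1/3) = 1280.
So L^(-1/3) = 1/9, which gives L = 729.

L* = 729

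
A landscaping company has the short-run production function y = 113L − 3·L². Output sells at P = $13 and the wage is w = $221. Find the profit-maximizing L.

L* = 16

The marginal product of L is MP_L = 113 − 6L.
A price-taking firm hires until the value of the marginal product equals the wage: P·MP_L = w, so 13·(113 − 6L) = 221.
Then 113 − 6L = 17, giving L = 16.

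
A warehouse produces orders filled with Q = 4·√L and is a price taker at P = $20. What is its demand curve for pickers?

MP_L = (1/2)·4·L^(-1/2) = 2·L^(-1/2).
Setting P·MP_L = w: 40·L^(-1/2) = w.
Solving for L: L^(-1/2) = w/40, so L = (40/w)^(2).

L(w) = 1600/w²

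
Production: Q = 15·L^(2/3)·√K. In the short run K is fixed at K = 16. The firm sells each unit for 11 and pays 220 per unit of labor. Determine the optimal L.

L* = 8

With K = 16, MP_L = (2/3)·15·L^(-1/3)·16^(1/2) = 40·L^(-1/3).
Profit maximization for a price taker requires P·MP_L = w: 11·40·L^(-1/3) = 220.
So L^(-1/3) = 0.5, which gives L = 8.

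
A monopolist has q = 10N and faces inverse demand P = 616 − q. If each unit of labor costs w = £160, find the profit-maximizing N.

Marginal revenue from the inverse demand is MR = 616 − 2q.
The marginal product is MP_N = 10.
A monopolist hires until marginal revenue product equals the wage: MR·MP_N = w.
(616 − 20N)·10 = 160, so N = 30.

N* = 30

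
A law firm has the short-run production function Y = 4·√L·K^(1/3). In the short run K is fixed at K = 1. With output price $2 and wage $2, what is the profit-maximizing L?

With K = 1, MP_L = (1/2)·4·L^(-1/2)·1^(1/3) = 2·L^(-1/2).
Profit maximization for a price taker requires P·MP_L = w: 2·2·L^(-1/2) = 2.
So L^(-1/2) = 0.5, which gives L = 4.

L* = 4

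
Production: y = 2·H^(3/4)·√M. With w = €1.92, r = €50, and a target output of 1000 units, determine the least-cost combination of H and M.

H* = 625, M* = 16

Cost minimization requires the marginal rate of technical substitution to equal the input-price ratio: MP_H/MP_M = w/r.
Here MP_H/MP_M = (3/4)·(M/H)/(1/2) = 1.5·(M/H). Setting this equal to 1.92/50 = 0.0384 gives M = 0.0256H.
Substituting into y = 1000: 2·H^(3/4)·(0.0256H)^(1/2) = 1000.
Solving, H = 625 and M = 16.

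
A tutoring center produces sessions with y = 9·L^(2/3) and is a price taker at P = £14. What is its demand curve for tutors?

MP_L = (2/3)·9·L^(-1/3) = 6·L^(-1/3).
Setting P·MP_L = w: 84·L^(-1/3) = w.
Solving for L: L^(-1/3) = w/84, so L = (84/w)^(3).

L(w) = 592704/w³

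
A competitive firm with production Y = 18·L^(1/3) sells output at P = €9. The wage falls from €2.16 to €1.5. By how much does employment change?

ΔL = 91

From P·MP_L = w with MP_L = 6·L^(-2/3), the labor demand is L(w) = (54/w)^(3/2).
At w = 2.16: L = 125. At w = 1.5: L = 216.
ΔL = 216 − 125 = 91.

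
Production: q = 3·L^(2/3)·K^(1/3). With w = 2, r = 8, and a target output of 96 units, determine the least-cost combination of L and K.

Cost minimization requires the marginal rate of technical substitution to equal the input-price ratio: MP_L/MP_K = w/r.
Here MP_L/MP_K = (2/3)·(K/L)/(1/3) = 2·(K/L). Setting this equal to 2/8 = 0.25 gives K = 0.125L.
Substituting into q = 96: 3·L^(2/3)·(0.125L)^(1/3) = 96.
Solving, L = 64 and K = 8.

L* = 64, K* = 8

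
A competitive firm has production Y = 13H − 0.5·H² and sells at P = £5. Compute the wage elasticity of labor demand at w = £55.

ε = -5.5

From P·MP_H = w with MP_H = 13 − H, labor demand is H(w) = 13 − w/5.
dH/dw = −1/(5) = -0.2.
At w = 55, H = 2, so ε = (dH/dw)·(w/H) = (-0.2)·(55/2) = -5.5.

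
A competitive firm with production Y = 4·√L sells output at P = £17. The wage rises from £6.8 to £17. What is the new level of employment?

L* = 4

From P·MP_L = w with MP_L = 2·L^(-1/2), the labor demand is L(w) = (34/w)^(2).
At w = 6.8: L = 25. At w = 17: L = 4.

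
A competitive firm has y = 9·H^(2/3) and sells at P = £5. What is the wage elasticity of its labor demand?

MP_H = (2/3)·9·H^(-1/3), so P·MP_H = w gives 30·H^(-1/3) = w.
Solving, H(w) = (30/w)^(3). This is a constant-elasticity form: H ∝ w^(−3), so ε = −3.

ε = -3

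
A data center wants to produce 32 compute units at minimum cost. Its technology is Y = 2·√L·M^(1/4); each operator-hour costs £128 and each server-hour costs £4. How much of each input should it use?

L* = 16, M* = 256

Cost minimization requires the marginal rate of technical substitution to equal the input-price ratio: MP_L/MP_M = w/r.
Here MP_L/MP_M = (1/2)·(M/L)/(1/4) = 2·(M/L). Setting this equal to 128/4 = 32 gives M = 16L.
Substituting into Y = 32: 2·L^(1/2)·(16L)^(1/4) = 32.
Solving, L = 16 and M = 256.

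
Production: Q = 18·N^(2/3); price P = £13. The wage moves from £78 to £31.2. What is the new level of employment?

From P·MP_N = w with MP_N = 12·N^(-1/3), the labor demand is N(w) = (156/w)^(3).
At w = 78: N = 8. At w = 31.2: N = 125.

N* = 125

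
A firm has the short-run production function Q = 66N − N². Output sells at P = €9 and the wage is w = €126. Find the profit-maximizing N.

The marginal product of N is MP_N = 66 − 2N.
A price-taking firm hires until the value of the marginal product equals the wage: P·MP_N = w, so 9·(66 − 2N) = 126.
Then 66 − 2N = 14, giving N = 26.

N* = 26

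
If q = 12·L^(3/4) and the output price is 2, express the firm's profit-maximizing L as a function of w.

L(w) = 104976/w^(4)

MP_L = (3/4)·12·L^(-1/4) = 9·L^(-1/4).
Setting P·MP_L = w: 18·L^(-1/4) = w.
Solving for L: L^(-1/4) = w/18, so L = (18/w)^(4).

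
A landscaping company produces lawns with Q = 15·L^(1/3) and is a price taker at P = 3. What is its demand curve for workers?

MP_L = (1/3)·15·L^(-2/3) = 5·L^(-2/3).
Setting P·MP_L = w: 15·L^(-2/3) = w.
Solving for L: L^(-2/3) = w/15, so L = (15/w)^(3/2).

L(w) = (15/w)^(3/2)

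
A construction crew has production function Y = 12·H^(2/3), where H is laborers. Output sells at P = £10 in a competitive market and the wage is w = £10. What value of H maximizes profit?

H* = 512

MP_H = (2/3)·12·H^(-1/3) = 8·H^(-1/3).
Profit maximization for a price taker requires P·MP_H = w: 10·8·H^(-1/3) = 10.
So H^(-1/3) = 0.125, which gives H = 512.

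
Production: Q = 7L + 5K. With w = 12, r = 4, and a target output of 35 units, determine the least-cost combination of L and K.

L* = 0, K* = 7

The inputs are perfect substitutes, so the firm uses whichever has the lower cost per unit of output.
Cost per unit of output via L is w/7 = 12/7; via K it is r/5 = 0.8. K is cheaper.
Producing Q = 35 with K alone: L = 0, K = 7.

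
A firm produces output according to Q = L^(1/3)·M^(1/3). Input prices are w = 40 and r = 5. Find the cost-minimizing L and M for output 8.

L* = 8, M* = 64

Cost minimization requires the marginal rate of technical substitution to equal the input-price ratio: MP_L/MP_M = w/r.
Here MP_L/MP_M = (1/3)·(M/L)/(1/3) = (M/L). Setting this equal to 40/5 = 8 gives M = 8L.
Substituting into Q = 8: L^(1/3)·(8L)^(1/3) = 8.
Solving, L = 8 and M = 64.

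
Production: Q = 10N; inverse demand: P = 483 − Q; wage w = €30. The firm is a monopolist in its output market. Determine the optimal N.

N* = 24

Marginal revenue from the inverse demand is MR = 483 − 2Q.
The marginal product is MP_N = 10.
A monopolist hires until marginal revenue product equals the wage: MR·MP_N = w.
(483 − 20N)·10 = 30, so N = 24.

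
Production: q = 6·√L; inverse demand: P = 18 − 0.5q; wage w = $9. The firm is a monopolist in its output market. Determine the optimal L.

Marginal revenue from the inverse demand is MR = 18 − q.
The marginal product is MP_L = 3·L^(-1/2).
A monopolist hires until marginal revenue product equals the wage: MR·MP_L = w.
At L, q = 6·√L. Substituting and solving: (18 − 6·√L)·3·L^(-1/2) = 9 gives L = 4.

L* = 4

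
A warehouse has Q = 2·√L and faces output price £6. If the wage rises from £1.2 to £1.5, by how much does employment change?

ΔL = -9

From P·MP_L = w with MP_L = L^(-1/2), the labor demand is L(w) = (6/w)^(2).
At w = 1.2: L = 25. At w = 1.5: L = 16.
ΔL = 16 − 25 = -9.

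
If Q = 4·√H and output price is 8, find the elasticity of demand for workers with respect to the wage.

ε = -2

MP_H = (1/2)·4·H^(-1/2), so P·MP_H = w gives 16·H^(-1/2) = w.
Solving, H(w) = (16/w)^(2). This is a constant-elasticity form: H ∝ w^(−2), so ε = −2.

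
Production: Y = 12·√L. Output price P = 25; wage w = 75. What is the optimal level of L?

MP_L = (1/2)·12·L^(-1/2) = 6·L^(-1/2).
Profit maximization for a price taker requires P·MP_L = w: 25·6·L^(-1/2) = 75.
So L^(-1/2) = 0.5, which gives L = 4.

L* = 4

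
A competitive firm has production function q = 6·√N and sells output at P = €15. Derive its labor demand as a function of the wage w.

MP_N = (1/2)·6·N^(-1/2) = 3·N^(-1/2).
Setting P·MP_N = w: 45·N^(-1/2) = w.
Solving for N: N^(-1/2) = w/45, so N = (45/w)^(2).

N(w) = 2025/w²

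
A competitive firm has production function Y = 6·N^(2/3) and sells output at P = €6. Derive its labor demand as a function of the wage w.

N(w) = 13824/w³

MP_N = (2/3)·6·N^(-1/3) = 4·N^(-1/3).
Setting P·MP_N = w: 24·N^(-1/3) = w.
Solving for N: N^(-1/3) = w/24, so N = (24/w)^(3).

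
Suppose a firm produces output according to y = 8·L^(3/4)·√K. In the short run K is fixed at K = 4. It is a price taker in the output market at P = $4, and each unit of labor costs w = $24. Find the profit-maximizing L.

L* = 16

With K = 4, MP_L = (3/4)·8·L^(-1/4)·4^(1/2) = 12·L^(-1/4).
Profit maximization for a price taker requires P·MP_L = w: 4·12·L^(-1/4) = 24.
So L^(-1/4) = 0.5, which gives L = 16.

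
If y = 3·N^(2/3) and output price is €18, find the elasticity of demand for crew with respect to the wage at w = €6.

ε = -3

MP_N = (2/3)·3·N^(-1/3), so P·MP_N = w gives 36·N^(-1/3) = w.
Solving, N(w) = (36/w)^(3). This is a constant-elasticity form: N ∝ w^(−3), so ε = −3.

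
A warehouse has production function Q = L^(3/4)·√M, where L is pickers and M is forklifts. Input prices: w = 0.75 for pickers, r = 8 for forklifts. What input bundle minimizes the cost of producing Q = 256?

L* = 256, M* = 16

Cost minimization requires the marginal rate of technical substitution to equal the input-price ratio: MP_L/MP_M = w/r.
Here MP_L/MP_M = (3/4)·(M/L)/(1/2) = 1.5·(M/L). Setting this equal to 0.75/8 = 0.09375 gives M = 0.0625L.
Substituting into Q = 256: L^(3/4)·(0.0625L)^(1/2) = 256.
Solving, L = 256 and M = 16.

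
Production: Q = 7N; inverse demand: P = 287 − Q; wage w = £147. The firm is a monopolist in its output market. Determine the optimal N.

N* = 19

Marginal revenue from the inverse demand is MR = 287 − 2Q.
The marginal product is MP_N = 7.
A monopolist hires until marginal revenue product equals the wage: MR·MP_N = w.
(287 − 14N)·7 = 147, so N = 19.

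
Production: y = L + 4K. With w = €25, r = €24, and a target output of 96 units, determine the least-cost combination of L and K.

L* = 0, K* = 24

The inputs are perfect substitutes, so the firm uses whichever has the lower cost per unit of output.
Cost per unit of output via L is 25; via K it is 6. K is cheaper.
Producing y = 96 with K alone: L = 0, K = 24.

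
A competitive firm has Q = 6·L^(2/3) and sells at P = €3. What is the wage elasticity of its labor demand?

ε = -3

MP_L = (2/3)·6·L^(-1/3), so P·MP_L = w gives 12·L^(-1/3) = w.
Solving, L(w) = (12/w)^(3). This is a constant-elasticity form: L ∝ w^(−3), so ε = −3.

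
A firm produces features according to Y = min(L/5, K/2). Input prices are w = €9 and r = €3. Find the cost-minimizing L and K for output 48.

L* = 240, K* = 96

With a fixed-proportions technology, the cost-minimizing bundle uses no slack in either input: L/5 = K/2 = Y.
So L = 5·48 = 240 and K = 2·48 = 96.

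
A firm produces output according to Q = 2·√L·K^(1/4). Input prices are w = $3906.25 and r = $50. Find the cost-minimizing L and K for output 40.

L* = 16, K* = 625

Cost minimization requires the marginal rate of technical substitution to equal the input-price ratio: MP_L/MP_K = w/r.
Here MP_L/MP_K = (1/2)·(K/L)/(1/4) = 2·(K/L). Setting this equal to 3906.25/50 = 78.125 gives K = 39.0625L.
Substituting into Q = 40: 2·L^(1/2)·(39.0625L)^(1/4) = 40.
Solving, L = 16 and K = 625.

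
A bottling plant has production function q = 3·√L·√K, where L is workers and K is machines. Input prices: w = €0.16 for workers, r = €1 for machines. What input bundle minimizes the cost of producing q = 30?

Cost minimization requires the marginal rate of technical substitution to equal the input-price ratio: MP_L/MP_K = w/r.
Here MP_L/MP_K = (1/2)·(K/L)/(1/2) = (K/L). Setting this equal to 0.16/1 = 0.16 gives K = 0.16L.
Substituting into q = 30: 3·L^(1/2)·(0.16L)^(1/2) = 30.
Solving, L = 25 and K = 4.

L* = 25, K* = 4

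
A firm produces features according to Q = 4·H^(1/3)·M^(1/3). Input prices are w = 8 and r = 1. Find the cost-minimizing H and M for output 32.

H* = 8, M* = 64

Cost minimization requires the marginal rate of technical substitution to equal the input-price ratio: MP_H/MP_M = w/r.
Here MP_H/MP_M = (1/3)·(M/H)/(1/3) = (M/H). Setting this equal to 8/1 = 8 gives M = 8H.
Substituting into Q = 32: 4·H^(1/3)·(8H)^(1/3) = 32.
Solving, H = 8 and M = 64.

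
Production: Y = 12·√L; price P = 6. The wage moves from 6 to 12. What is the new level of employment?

L* = 9

From P·MP_L = w with MP_L = 6·L^(-1/2), the labor demand is L(w) = (36/w)^(2).
At w = 6: L = 36. At w = 12: L = 9.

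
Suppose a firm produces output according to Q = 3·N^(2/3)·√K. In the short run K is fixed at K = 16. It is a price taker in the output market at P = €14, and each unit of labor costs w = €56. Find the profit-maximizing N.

With K = 16, MP_N = (2/3)·3·N^(-1/3)·16^(1/2) = 8·N^(-1/3).
Profit maximization for a price taker requires P·MP_N = w: 14·8·N^(-1/3) = 56.
So N^(-1/3) = 0.5, which gives N = 8.

N* = 8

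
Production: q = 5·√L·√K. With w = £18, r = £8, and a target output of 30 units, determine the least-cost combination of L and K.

Cost minimization requires the marginal rate of technical substitution to equal the input-price ratio: MP_L/MP_K = w/r.
Here MP_L/MP_K = (1/2)·(K/L)/(1/2) = (K/L). Setting this equal to 18/8 = 2.25 gives K = 2.25L.
Substituting into q = 30: 5·L^(1/2)·(2.25L)^(1/2) = 30.
Solving, L = 4 and K = 9.

L* = 4, K* = 9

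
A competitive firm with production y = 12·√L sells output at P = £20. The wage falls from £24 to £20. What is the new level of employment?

From P·MP_L = w with MP_L = 6·L^(-1/2), the labor demand is L(w) = (120/w)^(2).
At w = 24: L = 25. At w = 20: L = 36.

L* = 36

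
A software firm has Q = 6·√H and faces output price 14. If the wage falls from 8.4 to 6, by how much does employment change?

From P·MP_H = w with MP_H = 3·H^(-1/2), the labor demand is H(w) = (42/w)^(2).
At w = 8.4: H = 25. At w = 6: H = 49.
ΔH = 49 − 25 = 24.

ΔH = 24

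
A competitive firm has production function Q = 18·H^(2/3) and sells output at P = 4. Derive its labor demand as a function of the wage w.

MP_H = (2/3)·18·H^(-1/3) = 12·H^(-1/3).
Setting P·MP_H = w: 48·H^(-1/3) = w.
Solving for H: H^(-1/3) = w/48, so H = (48/w)^(3).

H(w) = 110592/w³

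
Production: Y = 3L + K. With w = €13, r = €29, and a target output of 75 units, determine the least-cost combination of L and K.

The inputs are perfect substitutes, so the firm uses whichever has the lower cost per unit of output.
Cost per unit of output via L is 13/3; via K it is 29. L is cheaper.
Producing Y = 75 with L alone: L = 25, K = 0.

L* = 25, K* = 0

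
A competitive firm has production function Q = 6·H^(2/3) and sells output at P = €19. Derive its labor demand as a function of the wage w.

MP_H = (2/3)·6·H^(-1/3) = 4·H^(-1/3).
Setting P·MP_H = w: 76·H^(-1/3) = w.
Solving for H: H^(-1/3) = w/76, so H = (76/w)^(3).

H(w) = 438976/w³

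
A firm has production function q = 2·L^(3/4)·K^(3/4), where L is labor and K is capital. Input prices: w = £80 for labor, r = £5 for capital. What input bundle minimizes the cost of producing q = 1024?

L* = 16, K* = 256

Cost minimization requires the marginal rate of technical substitution to equal the input-price ratio: MP_L/MP_K = w/r.
Here MP_L/MP_K = (3/4)·(K/L)/(3/4) = (K/L). Setting this equal to 80/5 = 16 gives K = 16L.
Substituting into q = 1024: 2·L^(3/4)·(16L)^(3/4) = 1024.
Solving, L = 16 and K = 256.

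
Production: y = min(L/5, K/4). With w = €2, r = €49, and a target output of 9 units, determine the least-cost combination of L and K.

L* = 45, K* = 36

With a fixed-proportions technology, the cost-minimizing bundle uses no slack in either input: L/5 = K/4 = y.
So L = 5·9 = 45 and K = 4·9 = 36.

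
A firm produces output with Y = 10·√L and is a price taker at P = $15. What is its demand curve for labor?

L(w) = 5625/w²

MP_L = (1/2)·10·L^(-1/2) = 5·L^(-1/2).
Setting P·MP_L = w: 75·L^(-1/2) = w.
Solving for L: L^(-1/2) = w/75, so L = (75/w)^(2).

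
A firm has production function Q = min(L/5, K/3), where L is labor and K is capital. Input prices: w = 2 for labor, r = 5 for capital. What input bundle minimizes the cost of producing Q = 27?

L* = 135, K* = 81

With a fixed-proportions technology, the cost-minimizing bundle uses no slack in either input: L/5 = K/3 = Q.
So L = 5·27 = 135 and K = 3·27 = 81.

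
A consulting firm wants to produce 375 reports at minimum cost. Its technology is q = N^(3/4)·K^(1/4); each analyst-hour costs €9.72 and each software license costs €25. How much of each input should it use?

Cost minimization requires the marginal rate of technical substitution to equal the input-price ratio: MP_N/MP_K = w/r.
Here MP_N/MP_K = (3/4)·(K/N)/(1/4) = 3·(K/N). Setting this equal to 9.72/25 = 0.3888 gives K = 0.1296N.
Substituting into q = 375: N^(3/4)·(0.1296N)^(1/4) = 375.
Solving, N = 625 and K = 81.

N* = 625, K* = 81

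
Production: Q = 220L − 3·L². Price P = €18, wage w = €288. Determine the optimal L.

L* = 34

The marginal product of L is MP_L = 220 − 6L.
A price-taking firm hires until the value of the marginal product equals the wage: P·MP_L = w, so 18·(220 − 6L) = 288.
Then 220 − 6L = 16, giving L = 34.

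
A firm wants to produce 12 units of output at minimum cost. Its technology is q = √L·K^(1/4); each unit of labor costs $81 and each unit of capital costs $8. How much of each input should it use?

L* = 16, K* = 81

Cost minimization requires the marginal rate of technical substitution to equal the input-price ratio: MP_L/MP_K = w/r.
Here MP_L/MP_K = (1/2)·(K/L)/(1/4) = 2·(K/L). Setting this equal to 81/8 = 10.125 gives K = 5.0625L.
Substituting into q = 12: L^(1/2)·(5.0625L)^(1/4) = 12.
Solving, L = 16 and K = 81.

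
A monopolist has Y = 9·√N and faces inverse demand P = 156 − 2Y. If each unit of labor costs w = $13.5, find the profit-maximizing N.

Marginal revenue from the inverse demand is MR = 156 − 4Y.
The marginal product is MP_N = 4.5·N^(-1/2).
A monopolist hires until marginal revenue product equals the wage: MR·MP_N = w.
At N, Y = 9·√N. Substituting and solving: (156 − 36·√N)·4.5·N^(-1/2) = 13.5 gives N = 16.

N* = 16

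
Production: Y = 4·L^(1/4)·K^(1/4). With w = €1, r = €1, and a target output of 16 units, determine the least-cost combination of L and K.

L* = 16, K* = 16

Cost minimization requires the marginal rate of technical substitution to equal the input-price ratio: MP_L/MP_K = w/r.
Here MP_L/MP_K = (1/4)·(K/L)/(1/4) = (K/L). Setting this equal to 1/1 = 1 gives K = L.
Substituting into Y = 16: 4·L^(1/4)·(L)^(1/4) = 16.
Solving, L = 16 and K = 16.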